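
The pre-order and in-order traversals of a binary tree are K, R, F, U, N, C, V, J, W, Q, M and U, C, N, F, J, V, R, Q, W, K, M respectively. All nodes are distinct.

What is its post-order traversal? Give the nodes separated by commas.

The first element of pre-order is the root; it splits in-order into left and right subtrees.
Root K: left subtree has 9 nodes {U, C, N, F, J, V, R, Q, W}, right has 1 {M}.
  Root R: left subtree has 6 nodes {U, C, N, F, J, V}, right has 2 {Q, W}.
    Root F: left subtree has 3 nodes {U, C, N}, right has 2 {J, V}.
      Root U: left subtree has 0 nodes { }, right has 2 {C, N}.
        Root N: left subtree has 1 node {C}, right has 0 { }.
      Root V: left subtree has 1 node {J}, right has 0 { }.
    Root W: left subtree has 1 node {Q}, right has 0 { }.

C, N, U, J, V, F, Q, W, R, M, K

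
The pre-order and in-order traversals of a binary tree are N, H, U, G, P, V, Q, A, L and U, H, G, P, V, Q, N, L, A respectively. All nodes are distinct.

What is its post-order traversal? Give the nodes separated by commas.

U, Q, V, P, G, H, L, A, N

The first element of pre-order is the root; it splits in-order into left and right subtrees.
Root N: left subtree has 6 nodes {U, H, G, P, V, Q}, right has 2 {L, A}.
  Root H: left subtree has 1 node {U}, right has 4 {G, P, V, Q}.
    Root G: left subtree has 0 nodes { }, right has 3 {P, V, Q}.
      Root P: left subtree has 0 nodes { }, right has 2 {V, Q}.
        Root V: left subtree has 0 nodes { }, right has 1 {Q}.
  Root A: left subtree has 1 node {L}, right has 0 { }.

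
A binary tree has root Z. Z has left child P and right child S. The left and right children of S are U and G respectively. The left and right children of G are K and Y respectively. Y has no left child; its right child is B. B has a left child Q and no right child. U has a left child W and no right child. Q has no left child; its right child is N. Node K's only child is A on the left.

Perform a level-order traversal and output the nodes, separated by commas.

Level-order visits nodes level by level from the root, left to right within each level.
Level 0: Z
Level 1: P, S
Level 2: U, G
Level 3: W, K, Y
Level 4: A, B
Level 5: Q
Level 6: N

Z, P, S, U, G, W, K, Y, A, B, Q, N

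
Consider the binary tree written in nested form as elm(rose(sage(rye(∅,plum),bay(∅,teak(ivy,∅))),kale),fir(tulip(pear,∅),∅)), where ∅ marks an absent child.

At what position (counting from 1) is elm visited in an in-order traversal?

In-order visits the left subtree, then the node, then the right subtree.
At elm: go left to rose.
  At rose: go left to sage.
    At sage: go left to rye.
      At rye: no left child.
      Visit rye.
      At rye: go right to plum.
        plum is a leaf — visit plum.
    Visit sage.
    At sage: go right to bay.
      At bay: no left child.
      Visit bay.
      At bay: go right to teak.
        At teak: go left to ivy.
          ivy is a leaf — visit ivy.
        Visit teak.
        At teak: no right child.
  Visit rose.
  At rose: go right to kale.
    kale is a leaf — visit kale.
Visit elm.
At elm: go right to fir.
  At fir: go left to tulip.
    At tulip: go left to pear.
      pear is a leaf — visit pear.
    Visit tulip.
    At tulip: no right child.
  Visit fir.
  At fir: no right child.
Full in-order sequence: rye, plum, sage, bay, ivy, teak, rose, kale, elm, pear, tulip, fir.

9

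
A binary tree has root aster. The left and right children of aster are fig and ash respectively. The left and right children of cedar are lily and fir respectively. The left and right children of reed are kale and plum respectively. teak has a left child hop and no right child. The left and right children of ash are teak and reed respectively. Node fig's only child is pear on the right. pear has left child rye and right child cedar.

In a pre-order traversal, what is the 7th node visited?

Pre-order visits the node, then its left subtree, then its right subtree.
Visit aster.
At aster: go left to fig.
  Visit fig.
  At fig: no left child.
  At fig: go right to pear.
    Visit pear.
    At pear: go left to rye.
      rye is a leaf — visit rye.
    At pear: go right to cedar.
      Visit cedar.
      At cedar: go left to lily.
        lily is a leaf — visit lily.
      At cedar: go right to fir.
        fir is a leaf — visit fir.
At aster: go right to ash.
  Visit ash.
  At ash: go left to teak.
    Visit teak.
    At teak: go left to hop.
      hop is a leaf — visit hop.
    At teak: no right child.
  At ash: go right to reed.
    Visit reed.
    At reed: go left to kale.
      kale is a leaf — visit kale.
    At reed: go right to plum.
      plum is a leaf — visit plum.
Full pre-order sequence: aster, fig, pear, rye, cedar, lily, fir, ash, teak, hop, reed, kale, plum.

fir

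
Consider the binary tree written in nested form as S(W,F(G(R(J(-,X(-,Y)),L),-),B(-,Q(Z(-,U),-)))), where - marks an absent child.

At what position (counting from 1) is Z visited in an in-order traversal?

In-order visits the left subtree, then the node, then the right subtree.
At S: go left to W.
  W is a leaf — visit W.
Visit S.
At S: go right to F.
  At F: go left to G.
    At G: go left to R.
      At R: go left to J.
        At J: no left child.
        Visit J.
        At J: go right to X.
          At X: no left child.
          Visit X.
          At X: go right to Y.
            Y is a leaf — visit Y.
      Visit R.
      At R: go right to L.
        L is a leaf — visit L.
    Visit G.
    At G: no right child.
  Visit F.
  At F: go right to B.
    At B: no left child.
    Visit B.
    At B: go right to Q.
      At Q: go left to Z.
        At Z: no left child.
        Visit Z.
        At Z: go right to U.
          U is a leaf — visit U.
      Visit Q.
      At Q: no right child.
Full in-order sequence: W, S, J, X, Y, R, L, G, F, B, Z, U, Q.

11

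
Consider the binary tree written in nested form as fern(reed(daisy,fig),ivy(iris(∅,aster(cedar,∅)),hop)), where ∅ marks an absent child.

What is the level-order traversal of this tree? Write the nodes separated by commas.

fern, reed, ivy, daisy, fig, iris, hop, aster, cedar

Level-order visits nodes level by level from the root, left to right within each level.
Level 0: fern
Level 1: reed, ivy
Level 2: daisy, fig, iris, hop
Level 3: aster
Level 4: cedar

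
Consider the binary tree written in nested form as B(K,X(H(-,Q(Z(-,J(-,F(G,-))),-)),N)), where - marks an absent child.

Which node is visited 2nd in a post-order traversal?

Post-order visits the left subtree, then the right subtree, then the node.
At B: go left to K.
  K is a leaf — visit K.
At B: go right to X.
  At X: go left to H.
    At H: no left child.
    At H: go right to Q.
      At Q: go left to Z.
        At Z: no left child.
        At Z: go right to J.
          At J: no left child.
          At J: go right to F.
            At F: go left to G.
              G is a leaf — visit G.
            At F: no right child.
            Visit F.
          Visit J.
        Visit Z.
      At Q: no right child.
      Visit Q.
    Visit H.
  At X: go right to N.
    N is a leaf — visit N.
  Visit X.
Visit B.
Full post-order sequence: K, G, F, J, Z, Q, H, N, X, B.

G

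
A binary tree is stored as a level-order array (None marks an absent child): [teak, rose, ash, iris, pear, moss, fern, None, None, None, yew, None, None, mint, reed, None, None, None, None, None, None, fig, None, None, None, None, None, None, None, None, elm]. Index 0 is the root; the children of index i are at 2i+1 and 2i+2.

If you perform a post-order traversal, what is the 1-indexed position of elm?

8

Post-order visits the left subtree, then the right subtree, then the node.
At teak: go left to rose.
  At rose: go left to iris.
    iris is a leaf — visit iris.
  At rose: go right to pear.
    At pear: no left child.
    At pear: go right to yew.
      At yew: go left to fig.
        fig is a leaf — visit fig.
      At yew: no right child.
      Visit yew.
    Visit pear.
  Visit rose.
At teak: go right to ash.
  At ash: go left to moss.
    moss is a leaf — visit moss.
  At ash: go right to fern.
    At fern: go left to mint.
      mint is a leaf — visit mint.
    At fern: go right to reed.
      At reed: no left child.
      At reed: go right to elm.
        elm is a leaf — visit elm.
      Visit reed.
    Visit fern.
  Visit ash.
Visit teak.
Full post-order sequence: iris, fig, yew, pear, rose, moss, mint, elm, reed, fern, ash, teak.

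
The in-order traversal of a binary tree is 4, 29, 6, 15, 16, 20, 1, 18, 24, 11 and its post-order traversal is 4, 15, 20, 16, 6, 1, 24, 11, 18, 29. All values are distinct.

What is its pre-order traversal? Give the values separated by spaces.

29 4 18 1 6 16 15 20 11 24

The last element of post-order is the root; it splits in-order into left and right subtrees.
Root 29: left subtree has 1 node {4}, right has 8 {6, 15, 16, 20, 1, 18, 24, 11}.
  Root 18: left subtree has 5 nodes {6, 15, 16, 20, 1}, right has 2 {24, 11}.
    Root 1: left subtree has 4 nodes {6, 15, 16, 20}, right has 0 { }.
      Root 6: left subtree has 0 nodes { }, right has 3 {15, 16, 20}.
        Root 16: left subtree has 1 node {15}, right has 1 {20}.
    Root 11: left subtree has 1 node {24}, right has 0 { }.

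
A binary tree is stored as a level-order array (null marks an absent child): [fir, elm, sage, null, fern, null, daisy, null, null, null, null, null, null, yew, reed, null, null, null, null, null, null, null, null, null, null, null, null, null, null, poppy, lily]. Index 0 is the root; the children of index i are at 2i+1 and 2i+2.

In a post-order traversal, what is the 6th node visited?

reed

Post-order visits the left subtree, then the right subtree, then the node.
At fir: go left to elm.
  At elm: no left child.
  At elm: go right to fern.
    fern is a leaf — visit fern.
  Visit elm.
At fir: go right to sage.
  At sage: no left child.
  At sage: go right to daisy.
    At daisy: go left to yew.
      yew is a leaf — visit yew.
    At daisy: go right to reed.
      At reed: go left to poppy.
        poppy is a leaf — visit poppy.
      At reed: go right to lily.
        lily is a leaf — visit lily.
      Visit reed.
    Visit daisy.
  Visit sage.
Visit fir.
Full post-order sequence: fern, elm, yew, poppy, lily, reed, daisy, sage, fir.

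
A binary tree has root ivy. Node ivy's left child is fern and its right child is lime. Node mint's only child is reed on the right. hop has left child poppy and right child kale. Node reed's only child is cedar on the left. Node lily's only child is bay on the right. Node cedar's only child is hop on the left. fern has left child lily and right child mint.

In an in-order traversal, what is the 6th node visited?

In-order visits the left subtree, then the node, then the right subtree.
At ivy: go left to fern.
  At fern: go left to lily.
    At lily: no left child.
    Visit lily.
    At lily: go right to bay.
      bay is a leaf — visit bay.
  Visit fern.
  At fern: go right to mint.
    At mint: no left child.
    Visit mint.
    At mint: go right to reed.
      At reed: go left to cedar.
        At cedar: go left to hop.
          At hop: go left to poppy.
            poppy is a leaf — visit poppy.
          Visit hop.
          At hop: go right to kale.
            kale is a leaf — visit kale.
        Visit cedar.
        At cedar: no right child.
      Visit reed.
      At reed: no right child.
Visit ivy.
At ivy: go right to lime.
  lime is a leaf — visit lime.
Full in-order sequence: lily, bay, fern, mint, poppy, hop, kale, cedar, reed, ivy, lime.

hop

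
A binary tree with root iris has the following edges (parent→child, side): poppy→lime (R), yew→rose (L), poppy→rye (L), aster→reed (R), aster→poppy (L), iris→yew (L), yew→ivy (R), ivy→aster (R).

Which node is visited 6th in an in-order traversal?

lime

In-order visits the left subtree, then the node, then the right subtree.
At iris: go left to yew.
  At yew: go left to rose.
    rose is a leaf — visit rose.
  Visit yew.
  At yew: go right to ivy.
    At ivy: no left child.
    Visit ivy.
    At ivy: go right to aster.
      At aster: go left to poppy.
        At poppy: go left to rye.
          rye is a leaf — visit rye.
        Visit poppy.
        At poppy: go right to lime.
          lime is a leaf — visit lime.
      Visit aster.
      At aster: go right to reed.
        reed is a leaf — visit reed.
Visit iris.
At iris: no right child.
Full in-order sequence: rose, yew, ivy, rye, poppy, lime, aster, reed, iris.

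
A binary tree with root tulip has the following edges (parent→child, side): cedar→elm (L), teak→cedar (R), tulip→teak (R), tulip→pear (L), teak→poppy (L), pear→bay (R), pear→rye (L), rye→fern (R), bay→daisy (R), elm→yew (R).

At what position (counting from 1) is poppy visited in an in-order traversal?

In-order visits the left subtree, then the node, then the right subtree.
At tulip: go left to pear.
  At pear: go left to rye.
    At rye: no left child.
    Visit rye.
    At rye: go right to fern.
      fern is a leaf — visit fern.
  Visit pear.
  At pear: go right to bay.
    At bay: no left child.
    Visit bay.
    At bay: go right to daisy.
      daisy is a leaf — visit daisy.
Visit tulip.
At tulip: go right to teak.
  At teak: go left to poppy.
    poppy is a leaf — visit poppy.
  Visit teak.
  At teak: go right to cedar.
    At cedar: go left to elm.
      At elm: no left child.
      Visit elm.
      At elm: go right to yew.
        yew is a leaf — visit yew.
    Visit cedar.
    At cedar: no right child.
Full in-order sequence: rye, fern, pear, bay, daisy, tulip, poppy, teak, elm, yew, cedar.

7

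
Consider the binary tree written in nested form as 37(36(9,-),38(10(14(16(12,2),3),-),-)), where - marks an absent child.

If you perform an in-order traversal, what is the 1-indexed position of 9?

In-order visits the left subtree, then the node, then the right subtree.
At 37: go left to 36.
  At 36: go left to 9.
    9 is a leaf — visit 9.
  Visit 36.
  At 36: no right child.
Visit 37.
At 37: go right to 38.
  At 38: go left to 10.
    At 10: go left to 14.
      At 14: go left to 16.
        At 16: go left to 12.
          12 is a leaf — visit 12.
        Visit 16.
        At 16: go right to 2.
          2 is a leaf — visit 2.
      Visit 14.
      At 14: go right to 3.
        3 is a leaf — visit 3.
    Visit 10.
    At 10: no right child.
  Visit 38.
  At 38: no right child.
Full in-order sequence: 9, 36, 37, 12, 16, 2, 14, 3, 10, 38.

1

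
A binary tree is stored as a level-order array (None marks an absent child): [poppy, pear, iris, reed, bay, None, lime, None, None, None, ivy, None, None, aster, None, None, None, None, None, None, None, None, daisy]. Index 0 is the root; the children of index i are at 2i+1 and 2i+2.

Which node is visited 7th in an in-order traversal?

iris

In-order visits the left subtree, then the node, then the right subtree.
At poppy: go left to pear.
  At pear: go left to reed.
    reed is a leaf — visit reed.
  Visit pear.
  At pear: go right to bay.
    At bay: no left child.
    Visit bay.
    At bay: go right to ivy.
      At ivy: no left child.
      Visit ivy.
      At ivy: go right to daisy.
        daisy is a leaf — visit daisy.
Visit poppy.
At poppy: go right to iris.
  At iris: no left child.
  Visit iris.
  At iris: go right to lime.
    At lime: go left to aster.
      aster is a leaf — visit aster.
    Visit lime.
    At lime: no right child.
Full in-order sequence: reed, pear, bay, ivy, daisy, poppy, iris, aster, lime.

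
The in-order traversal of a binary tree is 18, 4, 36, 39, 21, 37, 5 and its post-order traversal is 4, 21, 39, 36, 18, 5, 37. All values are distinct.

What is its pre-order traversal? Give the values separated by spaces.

The last element of post-order is the root; it splits in-order into left and right subtrees.
Root 37: left subtree has 5 nodes {18, 4, 36, 39, 21}, right has 1 {5}.
  Root 18: left subtree has 0 nodes { }, right has 4 {4, 36, 39, 21}.
    Root 36: left subtree has 1 node {4}, right has 2 {39, 21}.
      Root 39: left subtree has 0 nodes { }, right has 1 {21}.

37 18 36 4 39 21 5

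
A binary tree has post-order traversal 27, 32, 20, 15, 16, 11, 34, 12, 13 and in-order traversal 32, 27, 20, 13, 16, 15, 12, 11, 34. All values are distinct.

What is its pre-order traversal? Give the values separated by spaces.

13 20 32 27 12 16 15 34 11

The last element of post-order is the root; it splits in-order into left and right subtrees.
Root 13: left subtree has 3 nodes {32, 27, 20}, right has 5 {16, 15, 12, 11, 34}.
  Root 20: left subtree has 2 nodes {32, 27}, right has 0 { }.
    Root 32: left subtree has 0 nodes { }, right has 1 {27}.
  Root 12: left subtree has 2 nodes {16, 15}, right has 2 {11, 34}.
    Root 16: left subtree has 0 nodes { }, right has 1 {15}.
    Root 34: left subtree has 1 node {11}, right has 0 { }.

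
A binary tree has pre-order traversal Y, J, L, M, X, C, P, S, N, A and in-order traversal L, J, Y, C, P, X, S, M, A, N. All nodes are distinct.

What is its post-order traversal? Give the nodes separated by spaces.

L J P C S X A N M Y

The first element of pre-order is the root; it splits in-order into left and right subtrees.
Root Y: left subtree has 2 nodes {L, J}, right has 7 {C, P, X, S, M, A, N}.
  Root J: left subtree has 1 node {L}, right has 0 { }.
  Root M: left subtree has 4 nodes {C, P, X, S}, right has 2 {A, N}.
    Root X: left subtree has 2 nodes {C, P}, right has 1 {S}.
      Root C: left subtree has 0 nodes { }, right has 1 {P}.
    Root N: left subtree has 1 node {A}, right has 0 { }.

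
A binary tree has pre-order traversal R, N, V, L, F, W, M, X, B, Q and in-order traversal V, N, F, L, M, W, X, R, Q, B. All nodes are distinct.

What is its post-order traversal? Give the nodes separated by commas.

V, F, M, X, W, L, N, Q, B, R

The first element of pre-order is the root; it splits in-order into left and right subtrees.
Root R: left subtree has 7 nodes {V, N, F, L, M, W, X}, right has 2 {Q, B}.
  Root N: left subtree has 1 node {V}, right has 5 {F, L, M, W, X}.
    Root L: left subtree has 1 node {F}, right has 3 {M, W, X}.
      Root W: left subtree has 1 node {M}, right has 1 {X}.
  Root B: left subtree has 1 node {Q}, right has 0 { }.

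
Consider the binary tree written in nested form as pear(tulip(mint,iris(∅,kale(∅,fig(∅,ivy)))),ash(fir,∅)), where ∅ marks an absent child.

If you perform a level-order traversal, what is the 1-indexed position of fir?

6

Level-order visits nodes level by level from the root, left to right within each level.
Level 0: pear
Level 1: tulip, ash
Level 2: mint, iris, fir
Level 3: kale
Level 4: fig
Level 5: ivy
Full level-order sequence: pear, tulip, ash, mint, iris, fir, kale, fig, ivy.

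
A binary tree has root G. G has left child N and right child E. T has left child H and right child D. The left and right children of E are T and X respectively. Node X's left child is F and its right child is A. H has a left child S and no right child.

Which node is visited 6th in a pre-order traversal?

S

Pre-order visits the node, then its left subtree, then its right subtree.
Visit G.
At G: go left to N.
  N is a leaf — visit N.
At G: go right to E.
  Visit E.
  At E: go left to T.
    Visit T.
    At T: go left to H.
      Visit H.
      At H: go left to S.
        S is a leaf — visit S.
      At H: no right child.
    At T: go right to D.
      D is a leaf — visit D.
  At E: go right to X.
    Visit X.
    At X: go left to F.
      F is a leaf — visit F.
    At X: go right to A.
      A is a leaf — visit A.
Full pre-order sequence: G, N, E, T, H, S, D, X, F, A.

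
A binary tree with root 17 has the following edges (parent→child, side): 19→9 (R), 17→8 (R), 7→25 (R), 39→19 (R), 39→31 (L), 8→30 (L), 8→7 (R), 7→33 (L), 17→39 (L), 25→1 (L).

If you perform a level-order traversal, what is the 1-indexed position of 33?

Level-order visits nodes level by level from the root, left to right within each level.
Level 0: 17
Level 1: 39, 8
Level 2: 31, 19, 30, 7
Level 3: 9, 33, 25
Level 4: 1
Full level-order sequence: 17, 39, 8, 31, 19, 30, 7, 9, 33, 25, 1.

9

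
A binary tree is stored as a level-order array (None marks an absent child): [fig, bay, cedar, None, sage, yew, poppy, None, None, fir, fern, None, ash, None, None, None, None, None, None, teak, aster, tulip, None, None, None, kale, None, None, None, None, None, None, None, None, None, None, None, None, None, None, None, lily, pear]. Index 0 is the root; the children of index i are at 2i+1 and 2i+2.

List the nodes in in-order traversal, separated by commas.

bay, teak, fir, lily, aster, pear, sage, tulip, fern, fig, yew, kale, ash, cedar, poppy

In-order visits the left subtree, then the node, then the right subtree.
At fig: go left to bay.
  At bay: no left child.
  Visit bay.
  At bay: go right to sage.
    At sage: go left to fir.
      At fir: go left to teak.
        teak is a leaf — visit teak.
      Visit fir.
      At fir: go right to aster.
        At aster: go left to lily.
          lily is a leaf — visit lily.
        Visit aster.
        At aster: go right to pear.
          pear is a leaf — visit pear.
    Visit sage.
    At sage: go right to fern.
      At fern: go left to tulip.
        tulip is a leaf — visit tulip.
      Visit fern.
      At fern: no right child.
Visit fig.
At fig: go right to cedar.
  At cedar: go left to yew.
    At yew: no left child.
    Visit yew.
    At yew: go right to ash.
      At ash: go left to kale.
        kale is a leaf — visit kale.
      Visit ash.
      At ash: no right child.
  Visit cedar.
  At cedar: go right to poppy.
    poppy is a leaf — visit poppy.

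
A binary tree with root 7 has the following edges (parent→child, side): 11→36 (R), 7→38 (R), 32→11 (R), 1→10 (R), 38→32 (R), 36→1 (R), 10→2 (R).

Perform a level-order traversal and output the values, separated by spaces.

7 38 32 11 36 1 10 2

Level-order visits nodes level by level from the root, left to right within each level.
Level 0: 7
Level 1: 38
Level 2: 32
Level 3: 11
Level 4: 36
Level 5: 1
Level 6: 10
Level 7: 2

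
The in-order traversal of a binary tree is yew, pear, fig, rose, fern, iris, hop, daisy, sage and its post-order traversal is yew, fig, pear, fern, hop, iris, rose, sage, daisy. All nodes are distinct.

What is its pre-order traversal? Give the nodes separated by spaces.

daisy rose pear yew fig iris fern hop sage

The last element of post-order is the root; it splits in-order into left and right subtrees.
Root daisy: left subtree has 7 nodes {yew, pear, fig, rose, fern, iris, hop}, right has 1 {sage}.
  Root rose: left subtree has 3 nodes {yew, pear, fig}, right has 3 {fern, iris, hop}.
    Root pear: left subtree has 1 node {yew}, right has 1 {fig}.
    Root iris: left subtree has 1 node {fern}, right has 1 {hop}.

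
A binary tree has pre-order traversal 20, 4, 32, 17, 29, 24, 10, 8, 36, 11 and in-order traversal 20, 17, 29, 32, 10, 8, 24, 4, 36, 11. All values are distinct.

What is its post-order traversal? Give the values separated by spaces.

The first element of pre-order is the root; it splits in-order into left and right subtrees.
Root 20: left subtree has 0 nodes { }, right has 9 {17, 29, 32, 10, 8, 24, 4, 36, 11}.
  Root 4: left subtree has 6 nodes {17, 29, 32, 10, 8, 24}, right has 2 {36, 11}.
    Root 32: left subtree has 2 nodes {17, 29}, right has 3 {10, 8, 24}.
      Root 17: left subtree has 0 nodes { }, right has 1 {29}.
      Root 24: left subtree has 2 nodes {10, 8}, right has 0 { }.
        Root 10: left subtree has 0 nodes { }, right has 1 {8}.
    Root 36: left subtree has 0 nodes { }, right has 1 {11}.

29 17 8 10 24 32 11 36 4 20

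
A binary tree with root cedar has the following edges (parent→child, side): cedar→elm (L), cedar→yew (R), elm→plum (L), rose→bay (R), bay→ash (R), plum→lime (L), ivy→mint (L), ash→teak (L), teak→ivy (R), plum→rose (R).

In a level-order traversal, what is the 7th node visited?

Level-order visits nodes level by level from the root, left to right within each level.
Level 0: cedar
Level 1: elm, yew
Level 2: plum
Level 3: lime, rose
Level 4: bay
Level 5: ash
Level 6: teak
Level 7: ivy
Level 8: mint
Full level-order sequence: cedar, elm, yew, plum, lime, rose, bay, ash, teak, ivy, mint.

bay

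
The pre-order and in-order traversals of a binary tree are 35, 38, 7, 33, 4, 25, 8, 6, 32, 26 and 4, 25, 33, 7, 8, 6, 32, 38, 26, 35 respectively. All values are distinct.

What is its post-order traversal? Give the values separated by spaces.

The first element of pre-order is the root; it splits in-order into left and right subtrees.
Root 35: left subtree has 9 nodes {4, 25, 33, 7, 8, 6, 32, 38, 26}, right has 0 { }.
  Root 38: left subtree has 7 nodes {4, 25, 33, 7, 8, 6, 32}, right has 1 {26}.
    Root 7: left subtree has 3 nodes {4, 25, 33}, right has 3 {8, 6, 32}.
      Root 33: left subtree has 2 nodes {4, 25}, right has 0 { }.
        Root 4: left subtree has 0 nodes { }, right has 1 {25}.
      Root 8: left subtree has 0 nodes { }, right has 2 {6, 32}.
        Root 6: left subtree has 0 nodes { }, right has 1 {32}.

25 4 33 32 6 8 7 26 38 35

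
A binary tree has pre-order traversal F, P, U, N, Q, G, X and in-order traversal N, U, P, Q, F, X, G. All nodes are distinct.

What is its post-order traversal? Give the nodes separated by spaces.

N U Q P X G F

The first element of pre-order is the root; it splits in-order into left and right subtrees.
Root F: left subtree has 4 nodes {N, U, P, Q}, right has 2 {X, G}.
  Root P: left subtree has 2 nodes {N, U}, right has 1 {Q}.
    Root U: left subtree has 1 node {N}, right has 0 { }.
  Root G: left subtree has 1 node {X}, right has 0 { }.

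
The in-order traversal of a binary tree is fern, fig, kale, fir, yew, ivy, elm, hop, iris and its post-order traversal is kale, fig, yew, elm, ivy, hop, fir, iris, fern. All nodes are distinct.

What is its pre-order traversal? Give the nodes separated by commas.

The last element of post-order is the root; it splits in-order into left and right subtrees.
Root fern: left subtree has 0 nodes { }, right has 8 {fig, kale, fir, yew, ivy, elm, hop, iris}.
  Root iris: left subtree has 7 nodes {fig, kale, fir, yew, ivy, elm, hop}, right has 0 { }.
    Root fir: left subtree has 2 nodes {fig, kale}, right has 4 {yew, ivy, elm, hop}.
      Root fig: left subtree has 0 nodes { }, right has 1 {kale}.
      Root hop: left subtree has 3 nodes {yew, ivy, elm}, right has 0 { }.
        Root ivy: left subtree has 1 node {yew}, right has 1 {elm}.

fern, iris, fir, fig, kale, hop, ivy, yew, elm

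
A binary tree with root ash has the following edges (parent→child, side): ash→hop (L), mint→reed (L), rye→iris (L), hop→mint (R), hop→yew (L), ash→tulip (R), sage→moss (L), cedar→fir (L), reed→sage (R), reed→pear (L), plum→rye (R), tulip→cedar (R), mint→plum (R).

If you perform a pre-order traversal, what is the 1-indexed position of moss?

Pre-order visits the node, then its left subtree, then its right subtree.
Visit ash.
At ash: go left to hop.
  Visit hop.
  At hop: go left to yew.
    yew is a leaf — visit yew.
  At hop: go right to mint.
    Visit mint.
    At mint: go left to reed.
      Visit reed.
      At reed: go left to pear.
        pear is a leaf — visit pear.
      At reed: go right to sage.
        Visit sage.
        At sage: go left to moss.
          moss is a leaf — visit moss.
        At sage: no right child.
    At mint: go right to plum.
      Visit plum.
      At plum: no left child.
      At plum: go right to rye.
        Visit rye.
        At rye: go left to iris.
          iris is a leaf — visit iris.
        At rye: no right child.
At ash: go right to tulip.
  Visit tulip.
  At tulip: no left child.
  At tulip: go right to cedar.
    Visit cedar.
    At cedar: go left to fir.
      fir is a leaf — visit fir.
    At cedar: no right child.
Full pre-order sequence: ash, hop, yew, mint, reed, pear, sage, moss, plum, rye, iris, tulip, cedar, fir.

8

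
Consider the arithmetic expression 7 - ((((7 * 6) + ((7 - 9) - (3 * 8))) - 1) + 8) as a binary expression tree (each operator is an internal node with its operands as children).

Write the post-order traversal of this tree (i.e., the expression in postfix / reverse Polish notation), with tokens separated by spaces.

Post-order on an expression tree gives postfix notation: for each operator, emit left operand, right operand, then the operator.

7 7 6 * 7 9 - 3 8 * - + 1 - 8 + -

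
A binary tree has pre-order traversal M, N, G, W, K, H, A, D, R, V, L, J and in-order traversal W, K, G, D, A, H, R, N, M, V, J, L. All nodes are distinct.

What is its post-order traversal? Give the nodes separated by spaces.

The first element of pre-order is the root; it splits in-order into left and right subtrees.
Root M: left subtree has 8 nodes {W, K, G, D, A, H, R, N}, right has 3 {V, J, L}.
  Root N: left subtree has 7 nodes {W, K, G, D, A, H, R}, right has 0 { }.
    Root G: left subtree has 2 nodes {W, K}, right has 4 {D, A, H, R}.
      Root W: left subtree has 0 nodes { }, right has 1 {K}.
      Root H: left subtree has 2 nodes {D, A}, right has 1 {R}.
        Root A: left subtree has 1 node {D}, right has 0 { }.
  Root V: left subtree has 0 nodes { }, right has 2 {J, L}.
    Root L: left subtree has 1 node {J}, right has 0 { }.

K W D A R H G N J L V M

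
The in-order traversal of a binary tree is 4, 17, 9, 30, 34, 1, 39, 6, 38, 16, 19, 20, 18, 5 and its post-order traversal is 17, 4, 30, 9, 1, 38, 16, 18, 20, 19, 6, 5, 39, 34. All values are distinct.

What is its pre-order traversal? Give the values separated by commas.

34, 9, 4, 17, 30, 39, 1, 5, 6, 19, 16, 38, 20, 18

The last element of post-order is the root; it splits in-order into left and right subtrees.
Root 34: left subtree has 4 nodes {4, 17, 9, 30}, right has 9 {1, 39, 6, 38, 16, 19, 20, 18, 5}.
  Root 9: left subtree has 2 nodes {4, 17}, right has 1 {30}.
    Root 4: left subtree has 0 nodes { }, right has 1 {17}.
  Root 39: left subtree has 1 node {1}, right has 7 {6, 38, 16, 19, 20, 18, 5}.
    Root 5: left subtree has 6 nodes {6, 38, 16, 19, 20, 18}, right has 0 { }.
      Root 6: left subtree has 0 nodes { }, right has 5 {38, 16, 19, 20, 18}.
        Root 19: left subtree has 2 nodes {38, 16}, right has 2 {20, 18}.
          Root 16: left subtree has 1 node {38}, right has 0 { }.
          Root 20: left subtree has 0 nodes { }, right has 1 {18}.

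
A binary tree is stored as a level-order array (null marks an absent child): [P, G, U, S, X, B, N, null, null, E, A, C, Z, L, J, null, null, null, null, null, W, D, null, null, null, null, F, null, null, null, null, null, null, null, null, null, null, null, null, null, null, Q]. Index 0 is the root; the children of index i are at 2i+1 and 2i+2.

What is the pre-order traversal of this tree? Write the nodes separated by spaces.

P G S X E W Q A D U B C Z F N L J

Pre-order visits the node, then its left subtree, then its right subtree.
Visit P.
At P: go left to G.
  Visit G.
  At G: go left to S.
    S is a leaf — visit S.
  At G: go right to X.
    Visit X.
    At X: go left to E.
      Visit E.
      At E: no left child.
      At E: go right to W.
        Visit W.
        At W: go left to Q.
          Q is a leaf — visit Q.
        At W: no right child.
    At X: go right to A.
      Visit A.
      At A: go left to D.
        D is a leaf — visit D.
      At A: no right child.
At P: go right to U.
  Visit U.
  At U: go left to B.
    Visit B.
    At B: go left to C.
      C is a leaf — visit C.
    At B: go right to Z.
      Visit Z.
      At Z: no left child.
      At Z: go right to F.
        F is a leaf — visit F.
  At U: go right to N.
    Visit N.
    At N: go left to L.
      L is a leaf — visit L.
    At N: go right to J.
      J is a leaf — visit J.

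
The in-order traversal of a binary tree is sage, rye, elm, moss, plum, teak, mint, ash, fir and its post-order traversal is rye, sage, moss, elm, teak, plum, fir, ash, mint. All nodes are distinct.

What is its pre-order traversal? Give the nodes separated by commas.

mint, plum, elm, sage, rye, moss, teak, ash, fir

The last element of post-order is the root; it splits in-order into left and right subtrees.
Root mint: left subtree has 6 nodes {sage, rye, elm, moss, plum, teak}, right has 2 {ash, fir}.
  Root plum: left subtree has 4 nodes {sage, rye, elm, moss}, right has 1 {teak}.
    Root elm: left subtree has 2 nodes {sage, rye}, right has 1 {moss}.
      Root sage: left subtree has 0 nodes { }, right has 1 {rye}.
  Root ash: left subtree has 0 nodes { }, right has 1 {fir}.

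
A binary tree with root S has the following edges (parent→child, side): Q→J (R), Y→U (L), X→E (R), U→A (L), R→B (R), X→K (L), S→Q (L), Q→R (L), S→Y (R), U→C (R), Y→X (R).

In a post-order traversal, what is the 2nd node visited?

Post-order visits the left subtree, then the right subtree, then the node.
At S: go left to Q.
  At Q: go left to R.
    At R: no left child.
    At R: go right to B.
      B is a leaf — visit B.
    Visit R.
  At Q: go right to J.
    J is a leaf — visit J.
  Visit Q.
At S: go right to Y.
  At Y: go left to U.
    At U: go left to A.
      A is a leaf — visit A.
    At U: go right to C.
      C is a leaf — visit C.
    Visit U.
  At Y: go right to X.
    At X: go left to K.
      K is a leaf — visit K.
    At X: go right to E.
      E is a leaf — visit E.
    Visit X.
  Visit Y.
Visit S.
Full post-order sequence: B, R, J, Q, A, C, U, K, E, X, Y, S.

R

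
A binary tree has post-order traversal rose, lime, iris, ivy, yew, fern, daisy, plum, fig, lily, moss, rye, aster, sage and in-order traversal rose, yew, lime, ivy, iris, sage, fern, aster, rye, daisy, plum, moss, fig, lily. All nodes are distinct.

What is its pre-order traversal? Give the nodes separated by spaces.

sage yew rose ivy lime iris aster fern rye moss plum daisy lily fig

The last element of post-order is the root; it splits in-order into left and right subtrees.
Root sage: left subtree has 5 nodes {rose, yew, lime, ivy, iris}, right has 8 {fern, aster, rye, daisy, plum, moss, fig, lily}.
  Root yew: left subtree has 1 node {rose}, right has 3 {lime, ivy, iris}.
    Root ivy: left subtree has 1 node {lime}, right has 1 {iris}.
  Root aster: left subtree has 1 node {fern}, right has 6 {rye, daisy, plum, moss, fig, lily}.
    Root rye: left subtree has 0 nodes { }, right has 5 {daisy, plum, moss, fig, lily}.
      Root moss: left subtree has 2 nodes {daisy, plum}, right has 2 {fig, lily}.
        Root plum: left subtree has 1 node {daisy}, right has 0 { }.
        Root lily: left subtree has 1 node {fig}, right has 0 { }.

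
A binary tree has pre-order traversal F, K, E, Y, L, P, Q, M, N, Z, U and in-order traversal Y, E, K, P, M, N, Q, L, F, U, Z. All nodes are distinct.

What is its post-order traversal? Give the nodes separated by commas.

The first element of pre-order is the root; it splits in-order into left and right subtrees.
Root F: left subtree has 8 nodes {Y, E, K, P, M, N, Q, L}, right has 2 {U, Z}.
  Root K: left subtree has 2 nodes {Y, E}, right has 5 {P, M, N, Q, L}.
    Root E: left subtree has 1 node {Y}, right has 0 { }.
    Root L: left subtree has 4 nodes {P, M, N, Q}, right has 0 { }.
      Root P: left subtree has 0 nodes { }, right has 3 {M, N, Q}.
        Root Q: left subtree has 2 nodes {M, N}, right has 0 { }.
          Root M: left subtree has 0 nodes { }, right has 1 {N}.
  Root Z: left subtree has 1 node {U}, right has 0 { }.

Y, E, N, M, Q, P, L, K, U, Z, F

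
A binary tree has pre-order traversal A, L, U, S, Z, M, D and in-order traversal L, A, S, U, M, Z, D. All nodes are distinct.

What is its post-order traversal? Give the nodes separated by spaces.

The first element of pre-order is the root; it splits in-order into left and right subtrees.
Root A: left subtree has 1 node {L}, right has 5 {S, U, M, Z, D}.
  Root U: left subtree has 1 node {S}, right has 3 {M, Z, D}.
    Root Z: left subtree has 1 node {M}, right has 1 {D}.

L S M D Z U A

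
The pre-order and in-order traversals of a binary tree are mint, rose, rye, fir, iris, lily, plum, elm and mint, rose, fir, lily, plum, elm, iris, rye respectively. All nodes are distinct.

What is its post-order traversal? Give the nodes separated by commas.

elm, plum, lily, iris, fir, rye, rose, mint

The first element of pre-order is the root; it splits in-order into left and right subtrees.
Root mint: left subtree has 0 nodes { }, right has 7 {rose, fir, lily, plum, elm, iris, rye}.
  Root rose: left subtree has 0 nodes { }, right has 6 {fir, lily, plum, elm, iris, rye}.
    Root rye: left subtree has 5 nodes {fir, lily, plum, elm, iris}, right has 0 { }.
      Root fir: left subtree has 0 nodes { }, right has 4 {lily, plum, elm, iris}.
        Root iris: left subtree has 3 nodes {lily, plum, elm}, right has 0 { }.
          Root lily: left subtree has 0 nodes { }, right has 2 {plum, elm}.
            Root plum: left subtree has 0 nodes { }, right has 1 {elm}.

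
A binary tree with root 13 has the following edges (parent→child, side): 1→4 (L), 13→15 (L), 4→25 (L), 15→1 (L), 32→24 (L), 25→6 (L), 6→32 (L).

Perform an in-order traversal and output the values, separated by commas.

In-order visits the left subtree, then the node, then the right subtree.
At 13: go left to 15.
  At 15: go left to 1.
    At 1: go left to 4.
      At 4: go left to 25.
        At 25: go left to 6.
          At 6: go left to 32.
            At 32: go left to 24.
              24 is a leaf — visit 24.
            Visit 32.
            At 32: no right child.
          Visit 6.
          At 6: no right child.
        Visit 25.
        At 25: no right child.
      Visit 4.
      At 4: no right child.
    Visit 1.
    At 1: no right child.
  Visit 15.
  At 15: no right child.
Visit 13.
At 13: no right child.

24, 32, 6, 25, 4, 1, 15, 13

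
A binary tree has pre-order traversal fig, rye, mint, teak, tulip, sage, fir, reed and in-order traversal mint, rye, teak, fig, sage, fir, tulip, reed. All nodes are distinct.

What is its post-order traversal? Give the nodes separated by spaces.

The first element of pre-order is the root; it splits in-order into left and right subtrees.
Root fig: left subtree has 3 nodes {mint, rye, teak}, right has 4 {sage, fir, tulip, reed}.
  Root rye: left subtree has 1 node {mint}, right has 1 {teak}.
  Root tulip: left subtree has 2 nodes {sage, fir}, right has 1 {reed}.
    Root sage: left subtree has 0 nodes { }, right has 1 {fir}.

mint teak rye fir sage reed tulip fig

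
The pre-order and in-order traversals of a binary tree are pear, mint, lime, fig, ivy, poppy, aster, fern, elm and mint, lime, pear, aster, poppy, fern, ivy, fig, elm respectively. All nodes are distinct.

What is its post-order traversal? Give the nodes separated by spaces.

The first element of pre-order is the root; it splits in-order into left and right subtrees.
Root pear: left subtree has 2 nodes {mint, lime}, right has 6 {aster, poppy, fern, ivy, fig, elm}.
  Root mint: left subtree has 0 nodes { }, right has 1 {lime}.
  Root fig: left subtree has 4 nodes {aster, poppy, fern, ivy}, right has 1 {elm}.
    Root ivy: left subtree has 3 nodes {aster, poppy, fern}, right has 0 { }.
      Root poppy: left subtree has 1 node {aster}, right has 1 {fern}.

lime mint aster fern poppy ivy elm fig pear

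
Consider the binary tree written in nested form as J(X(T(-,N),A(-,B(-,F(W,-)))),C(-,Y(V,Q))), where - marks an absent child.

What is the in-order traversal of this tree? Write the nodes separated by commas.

In-order visits the left subtree, then the node, then the right subtree.
At J: go left to X.
  At X: go left to T.
    At T: no left child.
    Visit T.
    At T: go right to N.
      N is a leaf — visit N.
  Visit X.
  At X: go right to A.
    At A: no left child.
    Visit A.
    At A: go right to B.
      At B: no left child.
      Visit B.
      At B: go right to F.
        At F: go left to W.
          W is a leaf — visit W.
        Visit F.
        At F: no right child.
Visit J.
At J: go right to C.
  At C: no left child.
  Visit C.
  At C: go right to Y.
    At Y: go left to V.
      V is a leaf — visit V.
    Visit Y.
    At Y: go right to Q.
      Q is a leaf — visit Q.

T, N, X, A, B, W, F, J, C, V, Y, Q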